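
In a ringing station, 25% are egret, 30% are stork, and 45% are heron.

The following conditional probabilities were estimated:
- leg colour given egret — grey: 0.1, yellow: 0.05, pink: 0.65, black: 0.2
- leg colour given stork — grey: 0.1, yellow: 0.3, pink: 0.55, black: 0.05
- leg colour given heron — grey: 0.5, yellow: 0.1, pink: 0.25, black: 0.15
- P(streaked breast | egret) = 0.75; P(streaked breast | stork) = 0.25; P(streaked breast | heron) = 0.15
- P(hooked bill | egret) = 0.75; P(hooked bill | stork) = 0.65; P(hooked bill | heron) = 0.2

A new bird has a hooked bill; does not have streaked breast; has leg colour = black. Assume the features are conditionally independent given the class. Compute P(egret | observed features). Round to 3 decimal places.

egret: 0.25 × 0.2 × (1−0.75) × 0.75 = 0.009375
stork: 0.3 × 0.05 × (1−0.25) × 0.65 = 0.0073125
heron: 0.45 × 0.15 × (1−0.15) × 0.2 = 0.011475
P(egret | x) = 0.009375 / 0.0281625 ≈ 0.333

0.333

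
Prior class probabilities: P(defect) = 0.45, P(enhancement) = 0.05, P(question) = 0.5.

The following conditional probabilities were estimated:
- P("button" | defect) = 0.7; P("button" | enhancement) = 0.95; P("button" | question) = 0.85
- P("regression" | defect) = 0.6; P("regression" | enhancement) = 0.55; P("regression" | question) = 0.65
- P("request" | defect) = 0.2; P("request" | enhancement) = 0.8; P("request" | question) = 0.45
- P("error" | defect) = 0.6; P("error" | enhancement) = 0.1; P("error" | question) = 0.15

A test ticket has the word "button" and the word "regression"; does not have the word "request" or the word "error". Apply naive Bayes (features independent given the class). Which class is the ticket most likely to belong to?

question

defect: 0.45 × 0.7 × 0.6 × (1−0.2) × (1−0.6) = 0.06048
enhancement: 0.05 × 0.95 × 0.55 × (1−0.8) × (1−0.1) = 0.0047025
question: 0.5 × 0.85 × 0.65 × (1−0.45) × (1−0.15) = 0.129146875
Highest score → question.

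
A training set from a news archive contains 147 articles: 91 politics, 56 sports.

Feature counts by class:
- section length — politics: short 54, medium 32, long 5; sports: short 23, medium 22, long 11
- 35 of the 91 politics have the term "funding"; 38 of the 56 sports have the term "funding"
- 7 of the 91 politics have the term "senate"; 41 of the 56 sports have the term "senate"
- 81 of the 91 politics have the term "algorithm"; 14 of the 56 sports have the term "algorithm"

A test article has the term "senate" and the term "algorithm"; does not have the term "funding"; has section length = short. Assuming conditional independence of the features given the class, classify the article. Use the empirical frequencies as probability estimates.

politics

politics: (91/147) × (54/91) × (56/91) × (7/91) × (81/91) ≈ 0.0154783
sports: (56/147) × (23/56) × (18/56) × (41/56) × (14/56) ≈ 0.00920515
Highest score → politics.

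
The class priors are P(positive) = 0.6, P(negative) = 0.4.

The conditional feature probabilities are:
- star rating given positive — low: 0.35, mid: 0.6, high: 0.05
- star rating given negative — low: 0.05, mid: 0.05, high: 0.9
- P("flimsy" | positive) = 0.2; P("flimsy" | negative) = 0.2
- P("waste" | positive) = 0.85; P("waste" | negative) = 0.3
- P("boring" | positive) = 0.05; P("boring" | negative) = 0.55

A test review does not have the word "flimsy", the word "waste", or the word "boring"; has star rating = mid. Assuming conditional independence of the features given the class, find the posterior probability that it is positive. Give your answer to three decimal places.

positive: 0.6 × 0.6 × (1−0.2) × (1−0.85) × (1−0.05) = 0.04104
negative: 0.4 × 0.05 × (1−0.2) × (1−0.3) × (1−0.55) = 0.00504
P(positive | x) = 0.04104 / 0.04608 ≈ 0.891

0.891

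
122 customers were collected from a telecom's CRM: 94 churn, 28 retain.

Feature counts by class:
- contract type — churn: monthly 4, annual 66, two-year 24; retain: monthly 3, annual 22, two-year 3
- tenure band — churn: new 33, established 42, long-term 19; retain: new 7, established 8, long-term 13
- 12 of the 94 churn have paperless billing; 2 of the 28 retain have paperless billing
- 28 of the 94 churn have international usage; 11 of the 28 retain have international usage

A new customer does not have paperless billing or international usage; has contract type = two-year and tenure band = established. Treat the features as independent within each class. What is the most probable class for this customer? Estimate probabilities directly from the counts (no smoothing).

churn

churn: (94/122) × (24/94) × (42/94) × (82/94) × (66/94) ≈ 0.0538363
retain: (28/122) × (3/28) × (8/28) × (26/28) × (17/28) ≈ 0.00396095
Highest score → churn.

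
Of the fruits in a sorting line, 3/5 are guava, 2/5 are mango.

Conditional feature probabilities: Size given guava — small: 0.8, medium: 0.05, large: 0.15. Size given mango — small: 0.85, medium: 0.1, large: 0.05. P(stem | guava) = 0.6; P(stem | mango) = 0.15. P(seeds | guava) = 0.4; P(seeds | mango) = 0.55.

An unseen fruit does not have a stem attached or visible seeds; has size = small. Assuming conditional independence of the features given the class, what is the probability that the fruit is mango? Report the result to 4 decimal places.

guava: 0.6 × 0.8 × (1−0.6) × (1−0.4) = 0.1152
mango: 0.4 × 0.85 × (1−0.15) × (1−0.55) = 0.13005
P(mango | x) = 0.13005 / 0.24525 ≈ 0.5303

0.5303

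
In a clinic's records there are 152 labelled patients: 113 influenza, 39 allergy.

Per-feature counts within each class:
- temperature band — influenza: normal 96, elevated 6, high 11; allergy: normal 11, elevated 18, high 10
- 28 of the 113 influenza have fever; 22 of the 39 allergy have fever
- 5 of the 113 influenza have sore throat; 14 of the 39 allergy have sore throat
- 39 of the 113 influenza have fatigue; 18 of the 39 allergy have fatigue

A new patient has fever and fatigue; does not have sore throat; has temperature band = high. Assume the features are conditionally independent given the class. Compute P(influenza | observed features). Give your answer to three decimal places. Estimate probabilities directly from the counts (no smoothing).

0.350

influenza: (113/152) × (11/113) × (28/113) × (108/113) × (39/113) ≈ 0.00591507
allergy: (39/152) × (10/39) × (22/39) × (25/39) × (18/39) ≈ 0.0109799
P(influenza | x) = 0.00591507 / 0.01689497 ≈ 0.350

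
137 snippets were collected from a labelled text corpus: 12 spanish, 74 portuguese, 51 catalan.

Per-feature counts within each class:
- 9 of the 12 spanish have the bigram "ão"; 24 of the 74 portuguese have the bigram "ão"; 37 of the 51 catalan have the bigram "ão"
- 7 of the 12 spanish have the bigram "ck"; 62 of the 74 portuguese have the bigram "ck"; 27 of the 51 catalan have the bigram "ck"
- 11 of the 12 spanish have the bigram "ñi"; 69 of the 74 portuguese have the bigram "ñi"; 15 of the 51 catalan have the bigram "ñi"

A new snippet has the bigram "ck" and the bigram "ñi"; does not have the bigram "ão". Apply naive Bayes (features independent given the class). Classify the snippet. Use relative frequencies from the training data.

spanish: (12/137) × (3/12) × (7/12) × (11/12) ≈ 0.0117092
portuguese: (74/137) × (50/74) × (62/74) × (69/74) ≈ 0.285119
catalan: (51/137) × (14/51) × (27/51) × (15/51) ≈ 0.0159119
Highest score → portuguese.

portuguese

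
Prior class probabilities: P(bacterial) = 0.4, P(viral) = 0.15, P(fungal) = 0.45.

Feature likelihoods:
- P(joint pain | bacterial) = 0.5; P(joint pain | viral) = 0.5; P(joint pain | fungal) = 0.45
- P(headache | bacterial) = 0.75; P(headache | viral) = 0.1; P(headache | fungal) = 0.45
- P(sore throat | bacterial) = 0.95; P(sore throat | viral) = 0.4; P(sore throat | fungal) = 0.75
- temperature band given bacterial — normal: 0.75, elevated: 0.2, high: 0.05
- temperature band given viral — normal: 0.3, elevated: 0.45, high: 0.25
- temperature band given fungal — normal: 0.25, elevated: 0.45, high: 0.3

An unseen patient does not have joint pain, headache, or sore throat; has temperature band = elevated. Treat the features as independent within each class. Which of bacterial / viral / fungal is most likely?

bacterial: 0.4 × (1−0.5) × (1−0.75) × (1−0.95) × 0.2 = 0.0005
viral: 0.15 × (1−0.5) × (1−0.1) × (1−0.4) × 0.45 = 0.018225
fungal: 0.45 × (1−0.45) × (1−0.45) × (1−0.75) × 0.45 = 0.0153140625
Highest score → viral.

viral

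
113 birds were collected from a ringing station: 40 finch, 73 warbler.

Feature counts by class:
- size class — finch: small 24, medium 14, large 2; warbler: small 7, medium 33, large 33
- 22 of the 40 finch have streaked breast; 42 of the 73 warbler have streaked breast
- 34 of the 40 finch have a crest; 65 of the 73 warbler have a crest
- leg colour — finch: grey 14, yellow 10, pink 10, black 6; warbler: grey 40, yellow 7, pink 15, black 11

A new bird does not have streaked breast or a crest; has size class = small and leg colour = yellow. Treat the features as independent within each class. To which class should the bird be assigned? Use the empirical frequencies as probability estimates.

finch

finch: (40/113) × (24/40) × (18/40) × (6/40) × (10/40) ≈ 0.00358407
warbler: (73/113) × (7/73) × (31/73) × (8/73) × (7/73) ≈ 0.00027644
Highest score → finch.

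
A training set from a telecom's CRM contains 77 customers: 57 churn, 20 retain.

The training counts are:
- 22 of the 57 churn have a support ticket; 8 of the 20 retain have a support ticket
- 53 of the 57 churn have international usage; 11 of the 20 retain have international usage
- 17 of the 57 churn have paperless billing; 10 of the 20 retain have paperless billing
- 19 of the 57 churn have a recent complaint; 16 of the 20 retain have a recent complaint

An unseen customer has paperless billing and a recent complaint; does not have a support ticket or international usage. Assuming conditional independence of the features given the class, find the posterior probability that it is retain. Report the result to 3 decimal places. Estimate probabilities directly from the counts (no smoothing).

churn: (57/77) × (35/57) × (4/57) × (17/57) × (19/57) ≈ 0.00317114
retain: (20/77) × (12/20) × (9/20) × (10/20) × (16/20) ≈ 0.0280519
P(retain | x) = 0.0280519 / 0.03122304 ≈ 0.898

0.898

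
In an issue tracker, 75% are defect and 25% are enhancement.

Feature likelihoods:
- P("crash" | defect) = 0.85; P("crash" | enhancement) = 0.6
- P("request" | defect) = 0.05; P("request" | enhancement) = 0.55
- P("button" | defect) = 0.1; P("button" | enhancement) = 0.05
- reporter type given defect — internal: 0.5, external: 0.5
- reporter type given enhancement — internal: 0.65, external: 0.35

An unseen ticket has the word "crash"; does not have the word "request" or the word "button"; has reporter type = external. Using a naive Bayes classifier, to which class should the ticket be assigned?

defect: 0.75 × 0.85 × (1−0.05) × (1−0.1) × 0.5 = 0.27253125
enhancement: 0.25 × 0.6 × (1−0.55) × (1−0.05) × 0.35 = 0.02244375
Highest score → defect.

defect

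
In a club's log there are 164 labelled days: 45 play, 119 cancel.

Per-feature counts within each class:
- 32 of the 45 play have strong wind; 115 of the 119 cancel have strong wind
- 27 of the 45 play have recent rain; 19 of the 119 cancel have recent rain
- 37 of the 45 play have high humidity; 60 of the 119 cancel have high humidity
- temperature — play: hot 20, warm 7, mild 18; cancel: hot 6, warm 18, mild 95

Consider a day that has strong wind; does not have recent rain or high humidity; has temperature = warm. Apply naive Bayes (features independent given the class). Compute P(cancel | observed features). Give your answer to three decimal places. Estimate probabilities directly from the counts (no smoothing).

0.953

play: (45/164) × (32/45) × (18/45) × (8/45) × (7/45) ≈ 0.00215839
cancel: (119/164) × (115/119) × (100/119) × (59/119) × (18/119) ≈ 0.0441914
P(cancel | x) = 0.0441914 / 0.04634979 ≈ 0.953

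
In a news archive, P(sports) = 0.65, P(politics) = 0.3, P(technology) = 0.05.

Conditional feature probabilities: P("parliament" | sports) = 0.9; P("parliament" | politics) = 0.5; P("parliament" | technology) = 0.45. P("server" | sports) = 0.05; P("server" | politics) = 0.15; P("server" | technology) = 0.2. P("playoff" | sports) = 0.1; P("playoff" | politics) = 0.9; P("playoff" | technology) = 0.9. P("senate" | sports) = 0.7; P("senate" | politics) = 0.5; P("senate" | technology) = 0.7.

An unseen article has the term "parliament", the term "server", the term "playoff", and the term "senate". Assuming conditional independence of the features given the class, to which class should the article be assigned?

politics

sports: 0.65 × 0.9 × 0.05 × 0.1 × 0.7 = 0.0020475
politics: 0.3 × 0.5 × 0.15 × 0.9 × 0.5 = 0.010125
technology: 0.05 × 0.45 × 0.2 × 0.9 × 0.7 = 0.002835
Highest score → politics.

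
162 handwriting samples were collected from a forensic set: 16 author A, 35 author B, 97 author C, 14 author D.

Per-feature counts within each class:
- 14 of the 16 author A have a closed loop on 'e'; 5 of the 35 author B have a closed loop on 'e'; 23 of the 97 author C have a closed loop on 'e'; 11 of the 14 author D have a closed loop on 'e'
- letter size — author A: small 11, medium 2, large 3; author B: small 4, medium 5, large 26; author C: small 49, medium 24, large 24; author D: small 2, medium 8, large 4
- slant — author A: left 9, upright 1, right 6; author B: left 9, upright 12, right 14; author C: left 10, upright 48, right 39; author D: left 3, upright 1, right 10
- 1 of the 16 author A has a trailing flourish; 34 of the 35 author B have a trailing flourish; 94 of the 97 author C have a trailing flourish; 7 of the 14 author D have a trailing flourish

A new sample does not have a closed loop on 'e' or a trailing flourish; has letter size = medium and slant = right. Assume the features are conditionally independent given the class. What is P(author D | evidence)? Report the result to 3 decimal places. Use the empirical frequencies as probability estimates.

author A: (16/162) × (2/16) × (2/16) × (6/16) × (15/16) ≈ 0.000542535
author B: (35/162) × (30/35) × (5/35) × (14/35) × (1/35) ≈ 0.000302343
author C: (97/162) × (74/97) × (24/97) × (39/97) × (3/97) ≈ 0.0014054
author D: (14/162) × (3/14) × (8/14) × (10/14) × (7/14) ≈ 0.00377929
P(author D | x) = 0.00377929 / 0.006029568 ≈ 0.627

0.627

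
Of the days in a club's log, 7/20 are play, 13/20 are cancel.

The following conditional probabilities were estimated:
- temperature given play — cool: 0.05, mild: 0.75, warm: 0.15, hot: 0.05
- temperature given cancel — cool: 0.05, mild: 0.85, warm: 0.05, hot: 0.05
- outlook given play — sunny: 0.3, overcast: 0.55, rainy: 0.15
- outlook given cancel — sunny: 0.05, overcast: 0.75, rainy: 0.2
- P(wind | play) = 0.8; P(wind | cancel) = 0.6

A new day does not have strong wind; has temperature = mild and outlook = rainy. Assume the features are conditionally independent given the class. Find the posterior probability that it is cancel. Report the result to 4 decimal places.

play: 0.35 × 0.75 × 0.15 × (1−0.8) = 0.007875
cancel: 0.65 × 0.85 × 0.2 × (1−0.6) = 0.0442
P(cancel | x) = 0.0442 / 0.052075 ≈ 0.8488

0.8488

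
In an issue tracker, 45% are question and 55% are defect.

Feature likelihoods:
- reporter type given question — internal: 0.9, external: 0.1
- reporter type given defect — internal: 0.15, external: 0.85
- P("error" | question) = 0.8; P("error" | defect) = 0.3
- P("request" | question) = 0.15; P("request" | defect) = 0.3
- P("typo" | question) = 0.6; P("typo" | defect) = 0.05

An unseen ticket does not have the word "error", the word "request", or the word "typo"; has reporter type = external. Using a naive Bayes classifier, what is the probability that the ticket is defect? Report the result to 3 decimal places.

question: 0.45 × 0.1 × (1−0.8) × (1−0.15) × (1−0.6) = 0.00306
defect: 0.55 × 0.85 × (1−0.3) × (1−0.3) × (1−0.05) = 0.21762125
P(defect | x) = 0.21762125 / 0.22068125 ≈ 0.986

0.986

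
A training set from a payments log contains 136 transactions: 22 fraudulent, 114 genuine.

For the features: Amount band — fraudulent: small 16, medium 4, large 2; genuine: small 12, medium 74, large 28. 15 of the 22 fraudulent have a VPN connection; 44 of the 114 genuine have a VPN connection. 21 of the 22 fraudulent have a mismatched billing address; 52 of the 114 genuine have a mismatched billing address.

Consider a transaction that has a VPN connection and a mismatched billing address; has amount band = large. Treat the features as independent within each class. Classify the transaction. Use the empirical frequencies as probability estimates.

genuine

fraudulent: (22/136) × (2/22) × (15/22) × (21/22) ≈ 0.00957098
genuine: (114/136) × (28/114) × (44/114) × (52/114) ≈ 0.0362464
Highest score → genuine.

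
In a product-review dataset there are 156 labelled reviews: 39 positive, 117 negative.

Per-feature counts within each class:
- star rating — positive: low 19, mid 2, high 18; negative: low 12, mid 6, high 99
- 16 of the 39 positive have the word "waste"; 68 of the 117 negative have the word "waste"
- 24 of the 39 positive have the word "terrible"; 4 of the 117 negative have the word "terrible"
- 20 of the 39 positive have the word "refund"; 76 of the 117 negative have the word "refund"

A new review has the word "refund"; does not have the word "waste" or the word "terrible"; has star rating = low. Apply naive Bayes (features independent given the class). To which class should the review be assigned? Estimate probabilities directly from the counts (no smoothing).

positive: (39/156) × (19/39) × (23/39) × (15/39) × (20/39) ≈ 0.0141672
negative: (117/156) × (12/117) × (49/117) × (113/117) × (76/117) ≈ 0.020211
Highest score → negative.

negative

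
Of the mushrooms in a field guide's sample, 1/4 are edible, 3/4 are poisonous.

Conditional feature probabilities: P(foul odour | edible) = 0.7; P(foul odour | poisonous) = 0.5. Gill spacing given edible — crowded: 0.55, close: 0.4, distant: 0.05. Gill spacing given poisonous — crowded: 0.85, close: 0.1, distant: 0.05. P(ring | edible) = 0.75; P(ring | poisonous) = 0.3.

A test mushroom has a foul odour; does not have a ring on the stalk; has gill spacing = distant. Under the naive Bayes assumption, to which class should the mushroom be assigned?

poisonous

edible: 0.25 × 0.7 × 0.05 × (1−0.75) = 0.0021875
poisonous: 0.75 × 0.5 × 0.05 × (1−0.3) = 0.013125
Highest score → poisonous.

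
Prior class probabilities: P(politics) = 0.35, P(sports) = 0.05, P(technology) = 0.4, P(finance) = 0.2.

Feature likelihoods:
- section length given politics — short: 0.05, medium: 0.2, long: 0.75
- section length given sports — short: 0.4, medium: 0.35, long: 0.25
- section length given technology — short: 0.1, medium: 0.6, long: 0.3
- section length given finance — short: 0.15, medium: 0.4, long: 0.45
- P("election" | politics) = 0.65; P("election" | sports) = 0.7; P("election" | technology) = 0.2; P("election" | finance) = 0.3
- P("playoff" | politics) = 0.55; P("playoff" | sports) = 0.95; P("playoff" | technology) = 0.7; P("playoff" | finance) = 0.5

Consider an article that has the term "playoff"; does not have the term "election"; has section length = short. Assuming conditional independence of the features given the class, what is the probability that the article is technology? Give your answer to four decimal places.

politics: 0.35 × 0.05 × (1−0.65) × 0.55 = 0.00336875
sports: 0.05 × 0.4 × (1−0.7) × 0.95 = 0.0057
technology: 0.4 × 0.1 × (1−0.2) × 0.7 = 0.0224
finance: 0.2 × 0.15 × (1−0.3) × 0.5 = 0.0105
P(technology | x) = 0.0224 / 0.04196875 ≈ 0.5337

0.5337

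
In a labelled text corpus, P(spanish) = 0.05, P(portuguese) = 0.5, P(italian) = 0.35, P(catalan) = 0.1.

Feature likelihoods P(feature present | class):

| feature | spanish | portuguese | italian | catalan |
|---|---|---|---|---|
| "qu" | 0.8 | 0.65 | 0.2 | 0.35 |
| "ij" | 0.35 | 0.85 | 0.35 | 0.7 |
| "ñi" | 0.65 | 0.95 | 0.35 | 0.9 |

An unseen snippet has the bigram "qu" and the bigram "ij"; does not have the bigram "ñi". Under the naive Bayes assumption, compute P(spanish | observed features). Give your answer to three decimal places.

0.132

spanish: 0.05 × 0.8 × 0.35 × (1−0.65) = 0.0049
portuguese: 0.5 × 0.65 × 0.85 × (1−0.95) = 0.0138125
italian: 0.35 × 0.2 × 0.35 × (1−0.35) = 0.015925
catalan: 0.1 × 0.35 × 0.7 × (1−0.9) = 0.00245
P(spanish | x) = 0.0049 / 0.0370875 ≈ 0.132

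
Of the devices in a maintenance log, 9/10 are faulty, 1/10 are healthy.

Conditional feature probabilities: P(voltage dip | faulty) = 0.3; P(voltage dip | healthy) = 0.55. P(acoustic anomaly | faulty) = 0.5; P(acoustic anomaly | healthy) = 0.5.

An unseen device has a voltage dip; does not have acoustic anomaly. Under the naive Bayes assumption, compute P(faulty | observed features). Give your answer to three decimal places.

faulty: 0.9 × 0.3 × (1−0.5) = 0.135
healthy: 0.1 × 0.55 × (1−0.5) = 0.0275
P(faulty | x) = 0.135 / 0.1625 ≈ 0.831

0.831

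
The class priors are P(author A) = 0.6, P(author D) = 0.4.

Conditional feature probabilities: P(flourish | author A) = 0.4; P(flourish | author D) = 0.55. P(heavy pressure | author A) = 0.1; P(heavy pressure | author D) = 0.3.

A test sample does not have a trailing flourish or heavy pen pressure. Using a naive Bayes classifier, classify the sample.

author A

author A: 0.6 × (1−0.4) × (1−0.1) = 0.324
author D: 0.4 × (1−0.55) × (1−0.3) = 0.126
Highest score → author A.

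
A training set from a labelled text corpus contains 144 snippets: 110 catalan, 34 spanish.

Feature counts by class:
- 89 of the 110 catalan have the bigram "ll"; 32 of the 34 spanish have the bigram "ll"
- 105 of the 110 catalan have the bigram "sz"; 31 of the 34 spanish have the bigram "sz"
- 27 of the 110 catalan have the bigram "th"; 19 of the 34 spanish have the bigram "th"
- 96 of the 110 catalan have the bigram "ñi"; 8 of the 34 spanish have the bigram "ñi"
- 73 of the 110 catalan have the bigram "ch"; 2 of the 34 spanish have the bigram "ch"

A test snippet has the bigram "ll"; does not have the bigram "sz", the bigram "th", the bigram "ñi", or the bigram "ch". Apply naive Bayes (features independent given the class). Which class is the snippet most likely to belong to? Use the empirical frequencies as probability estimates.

spanish

catalan: (110/144) × (89/110) × (5/110) × (83/110) × (14/110) × (37/110) ≈ 0.000907475
spanish: (34/144) × (32/34) × (3/34) × (15/34) × (26/34) × (32/34) ≈ 0.00622598
Highest score → spanish.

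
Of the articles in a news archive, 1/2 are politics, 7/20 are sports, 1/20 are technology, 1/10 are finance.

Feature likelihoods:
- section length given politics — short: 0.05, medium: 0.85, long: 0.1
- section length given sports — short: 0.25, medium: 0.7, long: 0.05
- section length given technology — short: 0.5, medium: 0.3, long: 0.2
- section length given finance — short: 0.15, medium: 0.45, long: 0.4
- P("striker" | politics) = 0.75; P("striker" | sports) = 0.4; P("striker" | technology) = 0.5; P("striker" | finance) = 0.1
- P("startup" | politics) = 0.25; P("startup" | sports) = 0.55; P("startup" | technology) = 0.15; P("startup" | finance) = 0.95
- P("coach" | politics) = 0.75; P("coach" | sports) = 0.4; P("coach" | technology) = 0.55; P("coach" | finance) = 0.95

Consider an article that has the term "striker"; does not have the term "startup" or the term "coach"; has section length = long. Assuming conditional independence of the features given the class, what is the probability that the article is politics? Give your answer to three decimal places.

0.648

politics: 0.5 × 0.1 × 0.75 × (1−0.25) × (1−0.75) = 0.00703125
sports: 0.35 × 0.05 × 0.4 × (1−0.55) × (1−0.4) = 0.00189
technology: 0.05 × 0.2 × 0.5 × (1−0.15) × (1−0.55) = 0.0019125
finance: 0.1 × 0.4 × 0.1 × (1−0.95) × (1−0.95) = 0.00001
P(politics | x) = 0.00703125 / 0.01084375 ≈ 0.648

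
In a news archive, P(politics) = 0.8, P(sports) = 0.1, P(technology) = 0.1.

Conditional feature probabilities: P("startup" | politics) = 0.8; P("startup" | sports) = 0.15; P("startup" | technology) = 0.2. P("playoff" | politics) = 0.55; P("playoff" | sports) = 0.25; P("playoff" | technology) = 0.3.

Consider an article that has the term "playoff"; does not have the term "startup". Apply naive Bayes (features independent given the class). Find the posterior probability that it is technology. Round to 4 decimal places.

0.1801

politics: 0.8 × (1−0.8) × 0.55 = 0.088
sports: 0.1 × (1−0.15) × 0.25 = 0.02125
technology: 0.1 × (1−0.2) × 0.3 = 0.024
P(technology | x) = 0.024 / 0.13325 ≈ 0.1801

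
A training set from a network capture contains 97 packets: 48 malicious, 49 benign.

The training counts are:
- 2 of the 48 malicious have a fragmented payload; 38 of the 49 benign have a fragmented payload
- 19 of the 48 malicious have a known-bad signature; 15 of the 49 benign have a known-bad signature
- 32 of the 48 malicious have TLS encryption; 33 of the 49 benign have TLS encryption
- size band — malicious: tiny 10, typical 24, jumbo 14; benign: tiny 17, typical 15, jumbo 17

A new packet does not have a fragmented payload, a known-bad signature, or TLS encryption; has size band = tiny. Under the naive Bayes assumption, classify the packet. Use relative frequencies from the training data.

malicious

malicious: (48/97) × (46/48) × (29/48) × (16/48) × (10/48) ≈ 0.0198967
benign: (49/97) × (11/49) × (34/49) × (16/49) × (17/49) ≈ 0.00891416
Highest score → malicious.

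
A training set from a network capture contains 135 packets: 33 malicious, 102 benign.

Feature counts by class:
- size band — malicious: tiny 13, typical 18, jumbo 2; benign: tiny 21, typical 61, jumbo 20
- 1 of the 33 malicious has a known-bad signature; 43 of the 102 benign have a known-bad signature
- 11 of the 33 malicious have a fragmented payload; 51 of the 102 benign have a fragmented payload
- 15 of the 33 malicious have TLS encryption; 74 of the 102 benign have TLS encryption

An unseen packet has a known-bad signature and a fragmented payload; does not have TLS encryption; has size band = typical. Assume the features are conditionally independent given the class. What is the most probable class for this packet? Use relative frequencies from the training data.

benign

malicious: (33/135) × (18/33) × (1/33) × (11/33) × (18/33) ≈ 0.000734619
benign: (102/135) × (61/102) × (43/102) × (51/102) × (28/102) ≈ 0.0261452
Highest score → benign.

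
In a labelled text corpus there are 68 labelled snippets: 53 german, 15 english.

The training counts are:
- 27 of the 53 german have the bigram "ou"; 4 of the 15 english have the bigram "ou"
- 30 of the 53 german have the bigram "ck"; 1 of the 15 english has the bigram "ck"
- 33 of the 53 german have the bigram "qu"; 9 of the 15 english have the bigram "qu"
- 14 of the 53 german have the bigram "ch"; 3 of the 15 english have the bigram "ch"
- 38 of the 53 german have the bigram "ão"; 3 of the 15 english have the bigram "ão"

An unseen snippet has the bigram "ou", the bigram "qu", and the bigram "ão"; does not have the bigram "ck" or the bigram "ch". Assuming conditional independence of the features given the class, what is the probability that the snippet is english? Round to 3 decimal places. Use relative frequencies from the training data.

0.085

german: (53/68) × (27/53) × (23/53) × (33/53) × (39/53) × (38/53) ≈ 0.0566032
english: (15/68) × (4/15) × (14/15) × (9/15) × (12/15) × (3/15) ≈ 0.00527059
P(english | x) = 0.00527059 / 0.06187379 ≈ 0.085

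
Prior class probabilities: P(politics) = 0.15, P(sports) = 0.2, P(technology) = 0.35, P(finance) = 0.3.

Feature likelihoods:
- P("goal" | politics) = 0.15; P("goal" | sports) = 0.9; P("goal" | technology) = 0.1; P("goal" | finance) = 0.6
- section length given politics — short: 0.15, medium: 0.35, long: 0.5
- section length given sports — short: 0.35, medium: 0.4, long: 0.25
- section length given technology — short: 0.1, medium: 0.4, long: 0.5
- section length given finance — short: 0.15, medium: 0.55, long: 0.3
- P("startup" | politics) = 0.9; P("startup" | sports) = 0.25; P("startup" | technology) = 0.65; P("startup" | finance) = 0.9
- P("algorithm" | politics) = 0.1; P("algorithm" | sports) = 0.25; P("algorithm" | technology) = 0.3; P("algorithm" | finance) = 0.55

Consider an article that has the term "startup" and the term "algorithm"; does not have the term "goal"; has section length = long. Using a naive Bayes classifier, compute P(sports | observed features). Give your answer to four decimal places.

0.0057

politics: 0.15 × (1−0.15) × 0.5 × 0.9 × 0.1 = 0.0057375
sports: 0.2 × (1−0.9) × 0.25 × 0.25 × 0.25 = 0.0003125
technology: 0.35 × (1−0.1) × 0.5 × 0.65 × 0.3 = 0.0307125
finance: 0.3 × (1−0.6) × 0.3 × 0.9 × 0.55 = 0.01782
P(sports | x) = 0.0003125 / 0.0545825 ≈ 0.0057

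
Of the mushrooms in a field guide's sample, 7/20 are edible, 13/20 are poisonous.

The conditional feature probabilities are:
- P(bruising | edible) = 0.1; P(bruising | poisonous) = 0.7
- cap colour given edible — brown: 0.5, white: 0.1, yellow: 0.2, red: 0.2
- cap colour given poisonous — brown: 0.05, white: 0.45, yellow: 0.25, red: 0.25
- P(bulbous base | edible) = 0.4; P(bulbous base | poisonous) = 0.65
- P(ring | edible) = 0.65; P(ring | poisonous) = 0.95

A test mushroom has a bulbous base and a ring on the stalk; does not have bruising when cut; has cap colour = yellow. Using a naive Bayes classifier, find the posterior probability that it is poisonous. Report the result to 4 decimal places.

0.6476

edible: 0.35 × (1−0.1) × 0.2 × 0.4 × 0.65 = 0.01638
poisonous: 0.65 × (1−0.7) × 0.25 × 0.65 × 0.95 = 0.030103125
P(poisonous | x) = 0.030103125 / 0.046483125 ≈ 0.6476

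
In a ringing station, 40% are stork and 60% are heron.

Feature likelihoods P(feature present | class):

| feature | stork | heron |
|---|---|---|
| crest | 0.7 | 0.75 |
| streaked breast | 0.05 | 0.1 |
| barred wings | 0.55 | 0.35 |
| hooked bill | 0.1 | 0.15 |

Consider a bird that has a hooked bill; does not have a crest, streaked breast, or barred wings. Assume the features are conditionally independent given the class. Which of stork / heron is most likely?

heron

stork: 0.4 × (1−0.7) × (1−0.05) × (1−0.55) × 0.1 = 0.00513
heron: 0.6 × (1−0.75) × (1−0.1) × (1−0.35) × 0.15 = 0.0131625
Highest score → heron.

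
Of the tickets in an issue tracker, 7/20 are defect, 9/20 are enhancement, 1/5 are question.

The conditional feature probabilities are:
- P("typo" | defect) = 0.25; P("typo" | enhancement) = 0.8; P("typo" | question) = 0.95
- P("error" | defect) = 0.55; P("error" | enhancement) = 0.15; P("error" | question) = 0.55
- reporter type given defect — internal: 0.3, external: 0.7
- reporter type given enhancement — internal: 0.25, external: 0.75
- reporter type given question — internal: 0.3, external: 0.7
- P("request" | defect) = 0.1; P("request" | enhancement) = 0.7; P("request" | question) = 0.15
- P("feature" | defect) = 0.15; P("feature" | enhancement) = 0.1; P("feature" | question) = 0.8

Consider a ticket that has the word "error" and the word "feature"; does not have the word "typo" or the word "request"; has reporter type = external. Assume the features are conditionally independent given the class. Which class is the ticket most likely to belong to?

defect

defect: 0.35 × (1−0.25) × 0.55 × 0.7 × (1−0.1) × 0.15 = 0.0136434375
enhancement: 0.45 × (1−0.8) × 0.15 × 0.75 × (1−0.7) × 0.1 = 0.00030375
question: 0.2 × (1−0.95) × 0.55 × 0.7 × (1−0.15) × 0.8 = 0.002618
Highest score → defect.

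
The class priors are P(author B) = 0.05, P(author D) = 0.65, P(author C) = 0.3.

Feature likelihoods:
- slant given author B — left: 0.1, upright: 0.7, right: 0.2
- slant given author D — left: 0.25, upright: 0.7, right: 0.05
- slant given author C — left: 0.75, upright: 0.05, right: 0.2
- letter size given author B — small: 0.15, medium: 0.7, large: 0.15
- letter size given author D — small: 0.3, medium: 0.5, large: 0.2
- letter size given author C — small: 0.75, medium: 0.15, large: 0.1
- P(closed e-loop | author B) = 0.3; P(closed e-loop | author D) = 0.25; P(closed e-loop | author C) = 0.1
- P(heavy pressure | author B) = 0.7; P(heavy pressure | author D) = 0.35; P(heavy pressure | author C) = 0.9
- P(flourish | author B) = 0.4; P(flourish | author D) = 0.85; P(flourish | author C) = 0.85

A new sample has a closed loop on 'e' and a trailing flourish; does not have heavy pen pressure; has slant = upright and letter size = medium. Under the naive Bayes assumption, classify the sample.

author B: 0.05 × 0.7 × 0.7 × 0.3 × (1−0.7) × 0.4 = 0.000882
author D: 0.65 × 0.7 × 0.5 × 0.25 × (1−0.35) × 0.85 = 0.0314234375
author C: 0.3 × 0.05 × 0.15 × 0.1 × (1−0.9) × 0.85 = 0.000019125
Highest score → author D.

author D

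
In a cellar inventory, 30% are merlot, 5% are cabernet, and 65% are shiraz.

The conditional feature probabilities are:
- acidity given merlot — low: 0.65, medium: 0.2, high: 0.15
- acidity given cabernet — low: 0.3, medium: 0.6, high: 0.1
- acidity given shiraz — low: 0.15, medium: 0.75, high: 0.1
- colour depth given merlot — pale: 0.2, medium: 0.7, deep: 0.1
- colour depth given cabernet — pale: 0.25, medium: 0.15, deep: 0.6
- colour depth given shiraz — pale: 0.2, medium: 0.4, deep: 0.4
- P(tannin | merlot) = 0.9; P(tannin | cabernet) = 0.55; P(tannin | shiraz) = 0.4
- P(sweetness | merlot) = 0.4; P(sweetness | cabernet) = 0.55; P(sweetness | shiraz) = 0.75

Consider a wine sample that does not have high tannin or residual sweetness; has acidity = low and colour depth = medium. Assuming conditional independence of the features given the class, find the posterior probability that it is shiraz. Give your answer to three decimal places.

0.404

merlot: 0.3 × 0.65 × 0.7 × (1−0.9) × (1−0.4) = 0.00819
cabernet: 0.05 × 0.3 × 0.15 × (1−0.55) × (1−0.55) = 0.000455625
shiraz: 0.65 × 0.15 × 0.4 × (1−0.4) × (1−0.75) = 0.00585
P(shiraz | x) = 0.00585 / 0.014495625 ≈ 0.404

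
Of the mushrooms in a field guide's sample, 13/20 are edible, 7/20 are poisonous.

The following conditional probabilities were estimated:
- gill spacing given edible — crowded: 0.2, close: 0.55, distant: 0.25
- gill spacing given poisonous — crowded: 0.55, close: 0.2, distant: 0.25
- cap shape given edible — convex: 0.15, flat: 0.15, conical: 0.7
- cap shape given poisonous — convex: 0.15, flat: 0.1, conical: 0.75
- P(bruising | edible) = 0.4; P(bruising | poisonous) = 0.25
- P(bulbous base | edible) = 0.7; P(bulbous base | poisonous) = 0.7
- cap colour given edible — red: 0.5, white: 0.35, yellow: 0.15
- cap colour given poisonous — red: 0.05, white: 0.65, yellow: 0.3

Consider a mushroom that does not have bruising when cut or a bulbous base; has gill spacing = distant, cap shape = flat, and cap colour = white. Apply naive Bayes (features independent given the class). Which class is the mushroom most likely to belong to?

edible

edible: 0.65 × 0.25 × 0.15 × (1−0.4) × (1−0.7) × 0.35 = 0.001535625
poisonous: 0.35 × 0.25 × 0.1 × (1−0.25) × (1−0.7) × 0.65 = 0.0012796875
Highest score → edible.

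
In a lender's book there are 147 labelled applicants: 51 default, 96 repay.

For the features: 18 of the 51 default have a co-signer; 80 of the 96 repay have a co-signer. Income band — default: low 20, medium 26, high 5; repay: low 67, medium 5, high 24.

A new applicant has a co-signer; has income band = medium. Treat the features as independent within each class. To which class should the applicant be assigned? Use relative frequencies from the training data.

default

default: (51/147) × (18/51) × (26/51) ≈ 0.062425
repay: (96/147) × (80/96) × (5/96) ≈ 0.0283447
Highest score → default.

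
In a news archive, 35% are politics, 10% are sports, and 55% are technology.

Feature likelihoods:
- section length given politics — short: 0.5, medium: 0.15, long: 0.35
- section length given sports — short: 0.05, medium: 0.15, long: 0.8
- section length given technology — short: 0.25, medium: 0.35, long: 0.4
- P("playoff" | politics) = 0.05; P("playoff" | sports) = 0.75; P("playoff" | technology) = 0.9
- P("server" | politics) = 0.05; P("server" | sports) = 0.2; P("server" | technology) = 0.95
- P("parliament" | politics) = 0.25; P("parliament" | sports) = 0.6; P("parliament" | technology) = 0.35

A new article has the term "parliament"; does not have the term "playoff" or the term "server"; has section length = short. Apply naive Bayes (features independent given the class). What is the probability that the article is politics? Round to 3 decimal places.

0.979

politics: 0.35 × 0.5 × (1−0.05) × (1−0.05) × 0.25 = 0.039484375
sports: 0.1 × 0.05 × (1−0.75) × (1−0.2) × 0.6 = 0.0006
technology: 0.55 × 0.25 × (1−0.9) × (1−0.95) × 0.35 = 0.000240625
P(politics | x) = 0.039484375 / 0.040325 ≈ 0.979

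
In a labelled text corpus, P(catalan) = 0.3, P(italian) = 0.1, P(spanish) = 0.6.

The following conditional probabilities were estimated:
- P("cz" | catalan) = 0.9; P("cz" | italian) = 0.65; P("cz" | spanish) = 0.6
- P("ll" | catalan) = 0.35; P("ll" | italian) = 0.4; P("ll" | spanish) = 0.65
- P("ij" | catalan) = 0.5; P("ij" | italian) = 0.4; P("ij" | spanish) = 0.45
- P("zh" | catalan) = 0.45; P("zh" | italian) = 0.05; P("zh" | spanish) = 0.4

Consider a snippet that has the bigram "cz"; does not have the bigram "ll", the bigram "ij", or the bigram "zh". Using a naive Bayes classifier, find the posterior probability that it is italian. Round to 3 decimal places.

catalan: 0.3 × 0.9 × (1−0.35) × (1−0.5) × (1−0.45) = 0.0482625
italian: 0.1 × 0.65 × (1−0.4) × (1−0.4) × (1−0.05) = 0.02223
spanish: 0.6 × 0.6 × (1−0.65) × (1−0.45) × (1−0.4) = 0.04158
P(italian | x) = 0.02223 / 0.1120725 ≈ 0.198

0.198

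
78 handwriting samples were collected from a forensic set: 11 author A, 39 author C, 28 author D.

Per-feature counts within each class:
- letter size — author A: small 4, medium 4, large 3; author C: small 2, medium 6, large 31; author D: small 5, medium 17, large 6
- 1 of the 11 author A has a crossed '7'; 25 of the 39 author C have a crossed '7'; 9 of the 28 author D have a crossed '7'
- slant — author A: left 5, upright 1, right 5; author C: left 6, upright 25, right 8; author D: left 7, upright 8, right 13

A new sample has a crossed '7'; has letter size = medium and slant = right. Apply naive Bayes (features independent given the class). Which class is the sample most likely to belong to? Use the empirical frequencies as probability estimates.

author D

author A: (11/78) × (4/11) × (1/11) × (5/11) ≈ 0.00211909
author C: (39/78) × (6/39) × (25/39) × (8/39) ≈ 0.0101148
author D: (28/78) × (17/28) × (9/28) × (13/28) ≈ 0.0325255
Highest score → author D.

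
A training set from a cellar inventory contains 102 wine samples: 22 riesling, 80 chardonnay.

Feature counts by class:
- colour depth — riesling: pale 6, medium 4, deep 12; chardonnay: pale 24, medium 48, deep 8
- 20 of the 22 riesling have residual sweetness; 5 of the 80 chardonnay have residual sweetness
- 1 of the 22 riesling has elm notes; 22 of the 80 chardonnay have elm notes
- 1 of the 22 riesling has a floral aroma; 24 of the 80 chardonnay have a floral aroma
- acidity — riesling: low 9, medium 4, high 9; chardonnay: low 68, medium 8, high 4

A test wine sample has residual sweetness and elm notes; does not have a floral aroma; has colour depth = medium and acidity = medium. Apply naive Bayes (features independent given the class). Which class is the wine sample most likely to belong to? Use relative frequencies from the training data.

chardonnay

riesling: (22/102) × (4/22) × (20/22) × (1/22) × (21/22) × (4/22) ≈ 0.000281241
chardonnay: (80/102) × (48/80) × (5/80) × (22/80) × (56/80) × (8/80) ≈ 0.000566176
Highest score → chardonnay.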